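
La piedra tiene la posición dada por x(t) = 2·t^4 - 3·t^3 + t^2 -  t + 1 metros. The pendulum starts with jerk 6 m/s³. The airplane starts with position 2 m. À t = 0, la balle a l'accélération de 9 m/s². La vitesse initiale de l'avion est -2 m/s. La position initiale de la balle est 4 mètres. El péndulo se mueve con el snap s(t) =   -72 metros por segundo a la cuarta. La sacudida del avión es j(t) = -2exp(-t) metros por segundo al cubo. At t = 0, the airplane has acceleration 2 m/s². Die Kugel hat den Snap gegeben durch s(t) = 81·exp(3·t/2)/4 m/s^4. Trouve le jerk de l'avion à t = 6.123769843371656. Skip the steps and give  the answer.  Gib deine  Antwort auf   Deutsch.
Die Antwort ist -0.00438036746141875.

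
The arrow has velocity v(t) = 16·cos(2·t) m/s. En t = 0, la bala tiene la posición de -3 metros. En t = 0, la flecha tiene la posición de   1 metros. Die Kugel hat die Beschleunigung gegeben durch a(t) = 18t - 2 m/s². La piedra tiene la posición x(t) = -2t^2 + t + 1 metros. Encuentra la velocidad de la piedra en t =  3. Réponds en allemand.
Wir müssen unsere Gleichung für die Position x(t) = -2·t^2 + t + 1 1-mal ableiten. Die Ableitung von der Position ergibt die Geschwindigkeit: v(t) = 1 - 4·t. Aus der Gleichung für die Geschwindigkeit v(t) = 1 - 4·t, setzen wir t = 3 ein und erhalten v = -11.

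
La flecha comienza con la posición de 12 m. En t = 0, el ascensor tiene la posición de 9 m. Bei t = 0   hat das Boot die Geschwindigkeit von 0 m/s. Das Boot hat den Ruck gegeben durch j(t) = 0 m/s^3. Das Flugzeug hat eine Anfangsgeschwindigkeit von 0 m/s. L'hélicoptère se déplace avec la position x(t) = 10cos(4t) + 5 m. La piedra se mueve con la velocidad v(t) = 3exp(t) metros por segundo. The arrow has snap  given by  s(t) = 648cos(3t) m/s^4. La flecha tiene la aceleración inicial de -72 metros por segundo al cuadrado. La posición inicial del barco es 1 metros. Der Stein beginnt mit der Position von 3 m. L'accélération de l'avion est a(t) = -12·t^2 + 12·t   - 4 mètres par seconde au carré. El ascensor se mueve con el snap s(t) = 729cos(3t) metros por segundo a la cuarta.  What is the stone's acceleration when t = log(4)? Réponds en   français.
Nous devons dériver notre équation de la vitesse v(t) = 3·exp(t) 1 fois. La dérivée de la vitesse donne l'accélération: a(t) = 3·exp(t). Nous avons l'accélération a(t) = 3·exp(t). En substituant t = log(4): a(log(4)) = 12.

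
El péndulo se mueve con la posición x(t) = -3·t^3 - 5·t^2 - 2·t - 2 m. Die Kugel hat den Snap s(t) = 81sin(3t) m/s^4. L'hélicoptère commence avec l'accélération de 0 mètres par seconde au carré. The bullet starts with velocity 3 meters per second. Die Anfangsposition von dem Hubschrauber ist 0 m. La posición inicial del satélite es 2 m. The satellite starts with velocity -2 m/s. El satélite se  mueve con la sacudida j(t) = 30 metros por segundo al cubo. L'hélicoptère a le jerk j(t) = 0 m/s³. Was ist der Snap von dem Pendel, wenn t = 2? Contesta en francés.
Pour résoudre ceci, nous devons prendre 4 dérivées de notre équation de la position x(t) = -3·t^3 - 5·t^2 - 2·t - 2. En prenant d/dt de x(t), nous trouvons v(t) = -9·t^2 - 10·t - 2. En dérivant la vitesse, nous obtenons l'accélération: a(t) = -18·t - 10. La dérivée de l'accélération donne le jerk: j(t) = -18. En dérivant le jerk, nous obtenons le snap: s(t) = 0. En utilisant s(t) = 0 et en substituant t = 2, nous trouvons s = 0.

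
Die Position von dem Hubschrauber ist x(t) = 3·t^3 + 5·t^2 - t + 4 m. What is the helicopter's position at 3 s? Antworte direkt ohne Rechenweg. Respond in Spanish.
La respuesta es 127.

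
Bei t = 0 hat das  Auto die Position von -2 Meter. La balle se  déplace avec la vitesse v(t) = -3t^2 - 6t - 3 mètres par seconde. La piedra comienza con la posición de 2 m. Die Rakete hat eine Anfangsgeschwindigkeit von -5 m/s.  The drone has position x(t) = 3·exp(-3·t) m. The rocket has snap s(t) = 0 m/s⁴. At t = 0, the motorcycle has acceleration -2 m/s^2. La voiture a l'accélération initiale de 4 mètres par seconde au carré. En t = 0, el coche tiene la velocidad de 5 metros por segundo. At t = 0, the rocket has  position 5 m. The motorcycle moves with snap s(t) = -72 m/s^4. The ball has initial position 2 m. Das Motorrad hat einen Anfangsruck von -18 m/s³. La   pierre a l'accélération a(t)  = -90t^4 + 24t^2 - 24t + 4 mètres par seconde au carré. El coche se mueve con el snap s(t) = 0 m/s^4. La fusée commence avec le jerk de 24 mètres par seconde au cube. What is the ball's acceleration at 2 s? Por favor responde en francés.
En partant de la vitesse v(t) = -3·t^2 - 6·t - 3, nous prenons 1 dérivée. En prenant d/dt de v(t), nous trouvons a(t) = -6·t - 6. En utilisant a(t) = -6·t - 6 et en substituant t = 2, nous trouvons a = -18.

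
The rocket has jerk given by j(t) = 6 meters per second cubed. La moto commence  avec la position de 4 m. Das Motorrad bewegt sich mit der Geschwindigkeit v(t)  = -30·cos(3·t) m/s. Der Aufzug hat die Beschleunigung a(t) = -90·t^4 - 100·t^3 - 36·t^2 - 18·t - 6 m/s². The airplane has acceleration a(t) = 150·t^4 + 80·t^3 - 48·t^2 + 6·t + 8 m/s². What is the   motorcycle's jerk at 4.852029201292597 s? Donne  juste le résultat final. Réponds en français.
j(4.852029201292597) = -109.829164897883.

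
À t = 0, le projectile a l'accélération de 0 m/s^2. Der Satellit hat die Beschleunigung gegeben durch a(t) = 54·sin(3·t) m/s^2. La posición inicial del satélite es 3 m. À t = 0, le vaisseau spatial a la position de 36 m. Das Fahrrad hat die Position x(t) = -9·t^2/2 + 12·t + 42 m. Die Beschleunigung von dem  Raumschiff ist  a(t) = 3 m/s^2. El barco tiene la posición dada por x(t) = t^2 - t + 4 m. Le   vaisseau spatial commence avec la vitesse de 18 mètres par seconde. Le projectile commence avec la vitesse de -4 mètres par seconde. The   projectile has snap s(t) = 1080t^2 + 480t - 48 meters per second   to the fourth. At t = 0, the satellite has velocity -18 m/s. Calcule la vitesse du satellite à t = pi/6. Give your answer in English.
Starting from acceleration a(t) = 54·sin(3·t), we take 1 antiderivative. Finding the integral of a(t) and using v(0) = -18: v(t) = -18·cos(3·t). Using v(t) = -18·cos(3·t) and substituting t = pi/6, we find v = 0.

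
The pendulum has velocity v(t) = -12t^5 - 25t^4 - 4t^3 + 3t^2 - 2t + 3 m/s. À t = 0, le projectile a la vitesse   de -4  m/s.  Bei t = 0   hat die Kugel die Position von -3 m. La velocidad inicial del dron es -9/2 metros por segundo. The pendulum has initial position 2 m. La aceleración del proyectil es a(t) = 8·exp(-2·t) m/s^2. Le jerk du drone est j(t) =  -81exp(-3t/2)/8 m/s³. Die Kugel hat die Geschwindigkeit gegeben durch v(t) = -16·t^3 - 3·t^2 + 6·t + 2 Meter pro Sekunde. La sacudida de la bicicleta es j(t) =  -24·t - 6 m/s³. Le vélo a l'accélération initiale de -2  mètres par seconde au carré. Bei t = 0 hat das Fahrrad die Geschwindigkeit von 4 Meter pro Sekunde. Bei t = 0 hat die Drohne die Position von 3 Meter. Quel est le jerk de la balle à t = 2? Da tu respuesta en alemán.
Ausgehend von der Geschwindigkeit v(t) = -16·t^3 - 3·t^2 + 6·t + 2, nehmen wir 2 Ableitungen. Die Ableitung von der Geschwindigkeit ergibt die Beschleunigung: a(t) = -48·t^2 - 6·t + 6. Die Ableitung von der Beschleunigung ergibt den Ruck: j(t) = -96·t - 6. Wir haben den Ruck j(t) = -96·t - 6. Durch Einsetzen von t = 2: j(2) = -198.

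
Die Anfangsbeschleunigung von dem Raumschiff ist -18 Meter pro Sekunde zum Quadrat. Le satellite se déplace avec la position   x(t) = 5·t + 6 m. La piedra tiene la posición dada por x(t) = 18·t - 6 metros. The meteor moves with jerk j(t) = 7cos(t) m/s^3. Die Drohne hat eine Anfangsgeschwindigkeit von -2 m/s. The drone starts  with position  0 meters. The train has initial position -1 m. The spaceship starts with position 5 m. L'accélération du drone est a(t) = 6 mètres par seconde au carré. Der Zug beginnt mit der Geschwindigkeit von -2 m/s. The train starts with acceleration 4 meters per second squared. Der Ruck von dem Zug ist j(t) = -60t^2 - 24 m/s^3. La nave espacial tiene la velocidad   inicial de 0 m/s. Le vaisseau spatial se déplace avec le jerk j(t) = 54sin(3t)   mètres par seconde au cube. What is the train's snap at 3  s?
We must differentiate our jerk equation j(t) = -60·t^2 - 24 1 time. Differentiating jerk, we get snap: s(t) = -120·t. From the given snap equation s(t) = -120·t, we substitute t = 3 to get s = -360.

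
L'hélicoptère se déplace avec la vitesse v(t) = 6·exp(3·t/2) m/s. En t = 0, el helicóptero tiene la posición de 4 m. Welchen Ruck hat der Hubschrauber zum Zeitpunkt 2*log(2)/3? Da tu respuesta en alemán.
Ausgehend von der Geschwindigkeit v(t) = 6·exp(3·t/2), nehmen wir 2 Ableitungen. Durch Ableiten von der Geschwindigkeit erhalten wir die Beschleunigung: a(t) = 9·exp(3·t/2). Die Ableitung von der Beschleunigung ergibt den Ruck: j(t) = 27·exp(3·t/2)/2. Aus der Gleichung für den Ruck j(t) = 27·exp(3·t/2)/2, setzen wir t = 2*log(2)/3 ein und erhalten j = 27.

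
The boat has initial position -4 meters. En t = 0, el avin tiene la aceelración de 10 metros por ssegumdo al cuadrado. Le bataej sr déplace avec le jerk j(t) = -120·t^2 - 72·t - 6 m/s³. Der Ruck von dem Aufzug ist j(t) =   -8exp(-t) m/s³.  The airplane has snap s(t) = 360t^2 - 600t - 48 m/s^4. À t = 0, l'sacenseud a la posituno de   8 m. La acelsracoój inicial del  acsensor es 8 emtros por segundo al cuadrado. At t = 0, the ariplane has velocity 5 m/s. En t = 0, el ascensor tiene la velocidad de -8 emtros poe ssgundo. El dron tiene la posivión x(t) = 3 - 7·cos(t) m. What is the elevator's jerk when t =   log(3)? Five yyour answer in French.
Nous avons le jerk j(t) = -8·exp(-t). En substituant t = log(3): j(log(3)) = -8/3.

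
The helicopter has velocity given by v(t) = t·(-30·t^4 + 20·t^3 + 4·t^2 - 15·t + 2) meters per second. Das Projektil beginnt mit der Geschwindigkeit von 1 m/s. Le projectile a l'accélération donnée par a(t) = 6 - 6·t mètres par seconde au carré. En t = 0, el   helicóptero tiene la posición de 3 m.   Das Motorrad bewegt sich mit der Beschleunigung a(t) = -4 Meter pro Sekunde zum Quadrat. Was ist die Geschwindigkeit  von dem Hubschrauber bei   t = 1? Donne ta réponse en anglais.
Using v(t) = t·(-30·t^4 + 20·t^3 + 4·t^2 - 15·t + 2) and substituting t = 1, we find v = -19.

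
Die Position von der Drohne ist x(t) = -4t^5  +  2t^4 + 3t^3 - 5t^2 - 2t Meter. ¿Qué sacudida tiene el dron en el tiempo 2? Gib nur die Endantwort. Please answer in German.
Die Antwort ist -846.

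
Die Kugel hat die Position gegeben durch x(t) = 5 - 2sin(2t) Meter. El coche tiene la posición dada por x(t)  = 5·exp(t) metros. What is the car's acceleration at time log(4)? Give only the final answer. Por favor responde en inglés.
The acceleration at t = log(4) is a = 20.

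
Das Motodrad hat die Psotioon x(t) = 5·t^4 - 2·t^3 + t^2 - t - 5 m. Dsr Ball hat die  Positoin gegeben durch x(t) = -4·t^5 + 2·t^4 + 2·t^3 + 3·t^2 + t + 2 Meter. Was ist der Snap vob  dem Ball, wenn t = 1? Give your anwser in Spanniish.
Para resolver esto, necesitamos tomar 4 derivadas de nuestra ecuación de la posición x(t) = -4·t^5 + 2·t^4 + 2·t^3 + 3·t^2 + t + 2. Tomando d/dt de x(t), encontramos v(t) = -20·t^4 + 8·t^3 + 6·t^2 + 6·t + 1. Tomando d/dt de v(t), encontramos a(t) = -80·t^3 + 24·t^2 + 12·t + 6. Derivando la aceleración, obtenemos la sacudida: j(t) = -240·t^2 + 48·t + 12. Tomando d/dt de j(t), encontramos s(t) = 48 - 480·t. Usando s(t) = 48 - 480·t y sustituyendo t = 1, encontramos s = -432.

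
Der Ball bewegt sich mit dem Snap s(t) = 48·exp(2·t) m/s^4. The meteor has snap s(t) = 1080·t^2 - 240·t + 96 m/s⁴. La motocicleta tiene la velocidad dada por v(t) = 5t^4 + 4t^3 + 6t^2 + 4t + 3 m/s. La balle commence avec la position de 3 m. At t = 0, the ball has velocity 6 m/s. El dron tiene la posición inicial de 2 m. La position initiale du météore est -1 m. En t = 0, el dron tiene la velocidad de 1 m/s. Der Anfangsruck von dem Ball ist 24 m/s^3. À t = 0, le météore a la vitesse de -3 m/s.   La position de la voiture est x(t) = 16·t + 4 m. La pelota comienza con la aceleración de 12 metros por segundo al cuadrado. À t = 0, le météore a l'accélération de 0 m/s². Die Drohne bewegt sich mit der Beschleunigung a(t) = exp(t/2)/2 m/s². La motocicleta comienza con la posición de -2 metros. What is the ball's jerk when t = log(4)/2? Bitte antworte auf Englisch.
Starting from snap s(t) = 48·exp(2·t), we take 1 integral. Integrating snap and using the initial condition j(0) = 24, we get j(t) = 24·exp(2·t). From the given jerk equation j(t) = 24·exp(2·t), we substitute t = log(4)/2 to get j = 96.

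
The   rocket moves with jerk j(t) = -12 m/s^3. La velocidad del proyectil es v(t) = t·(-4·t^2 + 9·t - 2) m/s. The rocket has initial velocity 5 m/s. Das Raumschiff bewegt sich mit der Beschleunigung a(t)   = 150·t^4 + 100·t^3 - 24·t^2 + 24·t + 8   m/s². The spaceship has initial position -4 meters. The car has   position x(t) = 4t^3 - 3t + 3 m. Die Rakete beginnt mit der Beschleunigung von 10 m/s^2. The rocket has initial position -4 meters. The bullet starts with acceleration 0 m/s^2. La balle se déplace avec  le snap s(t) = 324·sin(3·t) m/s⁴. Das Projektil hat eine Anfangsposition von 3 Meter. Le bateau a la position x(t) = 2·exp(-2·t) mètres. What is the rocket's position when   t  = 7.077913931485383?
We must find the antiderivative of our jerk equation j(t) = -12 3 times. The integral of jerk is acceleration. Using a(0) = 10, we get a(t) = 10 - 12·t. The antiderivative of acceleration, with v(0) = 5, gives velocity: v(t) = -6·t^2 + 10·t + 5. Integrating velocity and using the initial condition x(0) = -4, we get x(t) = -2·t^3 + 5·t^2 + 5·t - 4. We have position x(t) = -2·t^3 + 5·t^2 + 5·t - 4. Substituting t = 7.077913931485383: x(7.077913931485383) = -427.288708447541.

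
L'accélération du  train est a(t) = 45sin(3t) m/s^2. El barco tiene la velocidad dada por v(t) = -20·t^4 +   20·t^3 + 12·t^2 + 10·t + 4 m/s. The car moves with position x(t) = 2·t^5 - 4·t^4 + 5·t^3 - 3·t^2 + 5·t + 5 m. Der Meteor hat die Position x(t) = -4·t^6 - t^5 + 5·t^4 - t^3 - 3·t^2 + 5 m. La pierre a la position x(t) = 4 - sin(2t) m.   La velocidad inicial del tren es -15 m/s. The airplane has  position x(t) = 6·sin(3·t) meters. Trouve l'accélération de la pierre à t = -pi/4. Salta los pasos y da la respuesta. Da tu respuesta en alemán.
Die Beschleunigung bei t = -pi/4 ist a = -4.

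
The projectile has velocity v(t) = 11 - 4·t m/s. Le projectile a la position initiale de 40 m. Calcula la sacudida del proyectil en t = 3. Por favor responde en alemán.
Ausgehend von der Geschwindigkeit v(t) = 11 - 4·t, nehmen wir 2 Ableitungen. Durch Ableiten von der Geschwindigkeit erhalten wir die Beschleunigung: a(t) = -4. Die Ableitung von der Beschleunigung ergibt den Ruck: j(t) = 0. Aus der Gleichung für den Ruck j(t) = 0, setzen wir t = 3 ein und erhalten j = 0.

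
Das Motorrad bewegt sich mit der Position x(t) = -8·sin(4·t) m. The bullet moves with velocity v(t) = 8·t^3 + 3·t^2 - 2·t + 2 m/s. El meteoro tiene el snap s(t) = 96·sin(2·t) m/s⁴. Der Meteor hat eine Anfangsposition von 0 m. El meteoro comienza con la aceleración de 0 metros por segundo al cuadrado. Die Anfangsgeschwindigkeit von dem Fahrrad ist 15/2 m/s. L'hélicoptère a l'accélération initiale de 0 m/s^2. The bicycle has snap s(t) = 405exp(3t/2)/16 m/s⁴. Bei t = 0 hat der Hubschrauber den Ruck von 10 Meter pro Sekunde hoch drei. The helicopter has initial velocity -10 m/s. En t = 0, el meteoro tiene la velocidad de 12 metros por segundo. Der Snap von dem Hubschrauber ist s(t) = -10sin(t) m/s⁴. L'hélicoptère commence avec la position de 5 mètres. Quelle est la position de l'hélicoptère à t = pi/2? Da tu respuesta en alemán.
Wir müssen das Integral unserer Gleichung für den Snap s(t) = -10·sin(t) 4-mal finden. Durch Integration von dem Snap und Verwendung der Anfangsbedingung j(0) = 10, erhalten wir j(t) = 10·cos(t). Durch Integration von dem Ruck und Verwendung der Anfangsbedingung a(0) = 0, erhalten wir a(t) = 10·sin(t). Mit ∫a(t)dt und Anwendung von v(0) = -10, finden wir v(t) = -10·cos(t). Die Stammfunktion von der Geschwindigkeit ist die Position. Mit x(0) = 5 erhalten wir x(t) = 5 - 10·sin(t). Mit x(t) = 5 - 10·sin(t) und Einsetzen von t = pi/2, finden wir x = -5.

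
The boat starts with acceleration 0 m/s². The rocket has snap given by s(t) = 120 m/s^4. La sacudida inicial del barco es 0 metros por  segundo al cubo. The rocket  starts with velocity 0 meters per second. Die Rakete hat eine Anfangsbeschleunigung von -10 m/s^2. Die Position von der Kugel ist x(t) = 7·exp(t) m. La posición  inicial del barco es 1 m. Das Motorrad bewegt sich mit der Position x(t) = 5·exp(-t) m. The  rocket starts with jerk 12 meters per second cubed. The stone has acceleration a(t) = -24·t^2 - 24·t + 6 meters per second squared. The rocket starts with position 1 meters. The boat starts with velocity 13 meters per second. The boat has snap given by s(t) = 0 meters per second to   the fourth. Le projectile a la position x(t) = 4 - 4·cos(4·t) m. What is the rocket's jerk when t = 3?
To find the answer, we compute 1 integral of s(t) = 120. Taking ∫s(t)dt and applying j(0) = 12, we find j(t) = 120·t + 12. We have jerk j(t) = 120·t + 12. Substituting t = 3: j(3) = 372.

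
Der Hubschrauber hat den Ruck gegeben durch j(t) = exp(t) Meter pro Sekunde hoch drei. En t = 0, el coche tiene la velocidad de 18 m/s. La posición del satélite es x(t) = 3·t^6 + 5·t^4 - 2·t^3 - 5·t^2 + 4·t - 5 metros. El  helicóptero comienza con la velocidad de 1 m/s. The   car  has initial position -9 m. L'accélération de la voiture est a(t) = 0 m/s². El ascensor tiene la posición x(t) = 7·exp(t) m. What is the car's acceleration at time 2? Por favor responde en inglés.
From the given acceleration equation a(t) = 0, we substitute t = 2 to get a = 0.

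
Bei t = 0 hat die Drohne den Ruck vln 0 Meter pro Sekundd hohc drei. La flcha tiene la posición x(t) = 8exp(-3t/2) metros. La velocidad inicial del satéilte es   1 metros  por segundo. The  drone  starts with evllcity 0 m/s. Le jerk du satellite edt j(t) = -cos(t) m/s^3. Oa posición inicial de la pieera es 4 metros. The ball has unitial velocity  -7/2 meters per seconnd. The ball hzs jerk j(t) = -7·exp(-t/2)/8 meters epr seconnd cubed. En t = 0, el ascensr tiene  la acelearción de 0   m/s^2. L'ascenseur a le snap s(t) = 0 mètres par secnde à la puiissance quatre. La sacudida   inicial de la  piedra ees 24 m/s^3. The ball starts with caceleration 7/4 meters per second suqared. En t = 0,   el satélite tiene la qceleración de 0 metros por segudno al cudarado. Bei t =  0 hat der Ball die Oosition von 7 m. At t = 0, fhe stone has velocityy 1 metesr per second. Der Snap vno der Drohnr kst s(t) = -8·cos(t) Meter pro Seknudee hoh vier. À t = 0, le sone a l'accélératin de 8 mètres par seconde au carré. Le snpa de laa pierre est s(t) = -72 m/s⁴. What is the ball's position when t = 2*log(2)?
We need to integrate our jerk equation j(t) = -7·exp(-t/2)/8 3 times. Finding the antiderivative of j(t) and using a(0) = 7/4: a(t) = 7·exp(-t/2)/4. Finding the antiderivative of a(t) and using v(0) = -7/2: v(t) = -7·exp(-t/2)/2. Integrating velocity and using the initial condition x(0) = 7, we get x(t) = 7·exp(-t/2). We have position x(t) = 7·exp(-t/2). Substituting t = 2*log(2): x(2*log(2)) = 7/2.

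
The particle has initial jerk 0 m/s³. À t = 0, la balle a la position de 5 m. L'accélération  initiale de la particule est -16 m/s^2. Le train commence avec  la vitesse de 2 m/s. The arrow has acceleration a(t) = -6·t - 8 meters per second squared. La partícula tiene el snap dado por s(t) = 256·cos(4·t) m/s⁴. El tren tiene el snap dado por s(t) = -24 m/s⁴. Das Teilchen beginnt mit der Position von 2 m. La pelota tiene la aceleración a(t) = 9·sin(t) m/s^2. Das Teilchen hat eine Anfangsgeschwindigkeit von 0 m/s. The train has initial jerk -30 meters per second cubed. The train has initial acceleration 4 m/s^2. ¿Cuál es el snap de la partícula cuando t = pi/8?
Usando s(t) = 256·cos(4·t) y sustituyendo t = pi/8, encontramos s = 0.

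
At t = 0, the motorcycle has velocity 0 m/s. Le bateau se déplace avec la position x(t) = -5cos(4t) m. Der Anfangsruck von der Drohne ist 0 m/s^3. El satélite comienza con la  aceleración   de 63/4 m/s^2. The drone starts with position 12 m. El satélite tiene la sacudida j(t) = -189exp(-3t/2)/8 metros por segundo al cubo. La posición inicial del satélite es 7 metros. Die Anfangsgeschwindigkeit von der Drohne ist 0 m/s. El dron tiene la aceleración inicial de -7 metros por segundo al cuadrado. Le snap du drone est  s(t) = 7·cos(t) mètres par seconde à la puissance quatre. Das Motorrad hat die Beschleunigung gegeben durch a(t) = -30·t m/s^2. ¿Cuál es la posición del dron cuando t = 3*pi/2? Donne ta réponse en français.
En partant du snap s(t) = 7·cos(t), nous prenons 4 intégrales. La primitive du snap est le jerk. En utilisant j(0) = 0, nous obtenons j(t) = 7·sin(t). L'intégrale du jerk, avec a(0) = -7, donne l'accélération: a(t) = -7·cos(t). La primitive de l'accélération est la vitesse. En utilisant v(0) = 0, nous obtenons v(t) = -7·sin(t). En prenant ∫v(t)dt et en appliquant x(0) = 12, nous trouvons x(t) = 7·cos(t) + 5. Nous avons la position x(t) = 7·cos(t) + 5. En substituant t = 3*pi/2: x(3*pi/2) = 5.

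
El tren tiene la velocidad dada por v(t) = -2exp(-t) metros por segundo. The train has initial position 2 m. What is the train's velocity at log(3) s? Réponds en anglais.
We have velocity v(t) = -2·exp(-t). Substituting t = log(3): v(log(3)) = -2/3.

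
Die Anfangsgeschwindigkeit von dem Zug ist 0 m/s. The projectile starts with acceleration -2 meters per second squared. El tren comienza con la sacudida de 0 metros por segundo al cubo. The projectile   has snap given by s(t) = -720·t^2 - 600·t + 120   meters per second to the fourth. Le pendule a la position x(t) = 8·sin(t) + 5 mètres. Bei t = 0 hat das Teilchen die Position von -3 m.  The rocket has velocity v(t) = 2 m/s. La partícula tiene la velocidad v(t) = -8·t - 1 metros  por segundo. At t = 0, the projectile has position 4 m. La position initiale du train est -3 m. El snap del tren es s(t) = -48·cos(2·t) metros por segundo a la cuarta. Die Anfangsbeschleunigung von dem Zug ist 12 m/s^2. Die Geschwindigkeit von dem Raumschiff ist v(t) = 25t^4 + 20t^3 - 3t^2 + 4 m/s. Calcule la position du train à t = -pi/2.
En partant du snap s(t) = -48·cos(2·t), nous prenons 4 primitives. En intégrant le snap et en utilisant la condition initiale j(0) = 0, nous obtenons j(t) = -24·sin(2·t). L'intégrale du jerk, avec a(0) = 12, donne l'accélération: a(t) = 12·cos(2·t). La primitive de l'accélération est la vitesse. En utilisant v(0) = 0, nous obtenons v(t) = 6·sin(2·t). La primitive de la vitesse est la position. En utilisant x(0) = -3, nous obtenons x(t) = -3·cos(2·t). De l'équation de la position x(t) = -3·cos(2·t), nous substituons t = -pi/2 pour obtenir x = 3.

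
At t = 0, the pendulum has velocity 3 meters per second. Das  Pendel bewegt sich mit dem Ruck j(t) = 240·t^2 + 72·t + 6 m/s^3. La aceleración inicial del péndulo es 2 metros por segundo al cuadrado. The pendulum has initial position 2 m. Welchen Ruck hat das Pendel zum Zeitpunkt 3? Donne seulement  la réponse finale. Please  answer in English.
The jerk at t = 3 is j = 2382.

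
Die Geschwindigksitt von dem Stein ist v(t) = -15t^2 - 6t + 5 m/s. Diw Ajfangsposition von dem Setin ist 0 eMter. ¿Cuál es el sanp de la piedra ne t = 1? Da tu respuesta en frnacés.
Pour résoudre ceci, nous devons prendre 3 dérivées de notre équation de la vitesse v(t) = -15·t^2 - 6·t + 5. En dérivant la vitesse, nous obtenons l'accélération: a(t) = -30·t - 6. En prenant d/dt de a(t), nous trouvons j(t) = -30. La dérivée du jerk donne le snap: s(t) = 0. Nous avons le snap s(t) = 0. En substituant t = 1: s(1) = 0.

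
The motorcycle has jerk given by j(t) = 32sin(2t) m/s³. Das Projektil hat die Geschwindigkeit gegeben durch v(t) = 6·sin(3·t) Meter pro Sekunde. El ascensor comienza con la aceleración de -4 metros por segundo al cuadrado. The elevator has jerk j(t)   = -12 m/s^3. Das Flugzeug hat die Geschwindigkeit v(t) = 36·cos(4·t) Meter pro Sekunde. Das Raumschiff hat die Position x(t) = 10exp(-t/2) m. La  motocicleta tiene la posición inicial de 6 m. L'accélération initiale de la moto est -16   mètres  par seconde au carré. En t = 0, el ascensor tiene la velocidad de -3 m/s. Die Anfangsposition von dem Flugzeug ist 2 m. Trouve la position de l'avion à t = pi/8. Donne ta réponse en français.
Nous devons intégrer notre équation de la vitesse v(t) = 36·cos(4·t) 1 fois. En prenant ∫v(t)dt et en appliquant x(0) = 2, nous trouvons x(t) = 9·sin(4·t) + 2. De l'équation de la position x(t) = 9·sin(4·t) + 2, nous substituons t = pi/8 pour obtenir x = 11.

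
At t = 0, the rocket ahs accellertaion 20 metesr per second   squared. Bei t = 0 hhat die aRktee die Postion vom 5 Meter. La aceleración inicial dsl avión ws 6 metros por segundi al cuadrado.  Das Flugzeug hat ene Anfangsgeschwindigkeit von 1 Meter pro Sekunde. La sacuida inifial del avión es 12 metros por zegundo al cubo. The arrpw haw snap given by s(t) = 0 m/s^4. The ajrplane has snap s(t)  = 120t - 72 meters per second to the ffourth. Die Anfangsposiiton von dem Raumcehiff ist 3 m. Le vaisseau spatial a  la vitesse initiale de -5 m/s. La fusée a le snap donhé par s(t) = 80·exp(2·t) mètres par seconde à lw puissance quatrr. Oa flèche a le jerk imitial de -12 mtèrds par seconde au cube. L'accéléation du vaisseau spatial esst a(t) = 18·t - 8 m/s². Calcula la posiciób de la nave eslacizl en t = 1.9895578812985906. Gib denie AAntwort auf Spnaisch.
Partiendo de la aceleración a(t) = 18·t - 8, tomamos 2 integrales. La antiderivada de la aceleración es la velocidad. Usando v(0) = -5, obtenemos v(t) = 9·t^2 - 8·t - 5. La antiderivada de la velocidad, con x(0) = 3, da la posición: x(t) = 3·t^3 - 4·t^2 - 5·t + 3. De la ecuación de la posición x(t) = 3·t^3 - 4·t^2 - 5·t + 3, sustituimos t = 1.9895578812985906 para obtener x = 0.844891333522199.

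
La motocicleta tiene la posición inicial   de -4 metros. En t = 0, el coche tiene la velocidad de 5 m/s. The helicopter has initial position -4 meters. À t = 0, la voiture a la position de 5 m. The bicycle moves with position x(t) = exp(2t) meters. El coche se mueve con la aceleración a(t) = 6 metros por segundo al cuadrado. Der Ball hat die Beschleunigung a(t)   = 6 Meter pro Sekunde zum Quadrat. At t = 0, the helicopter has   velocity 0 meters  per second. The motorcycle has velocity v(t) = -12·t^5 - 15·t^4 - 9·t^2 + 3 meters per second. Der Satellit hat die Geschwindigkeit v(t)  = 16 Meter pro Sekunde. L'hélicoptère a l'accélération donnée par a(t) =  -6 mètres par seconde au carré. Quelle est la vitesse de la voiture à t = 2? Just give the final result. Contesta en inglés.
The velocity at t = 2 is v = 17.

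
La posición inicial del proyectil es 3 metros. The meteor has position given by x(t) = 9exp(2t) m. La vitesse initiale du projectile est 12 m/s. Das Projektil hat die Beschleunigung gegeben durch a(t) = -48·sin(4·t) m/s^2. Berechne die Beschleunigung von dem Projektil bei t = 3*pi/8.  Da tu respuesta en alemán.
Wir haben die Beschleunigung a(t) = -48·sin(4·t). Durch Einsetzen von t = 3*pi/8: a(3*pi/8) = 48.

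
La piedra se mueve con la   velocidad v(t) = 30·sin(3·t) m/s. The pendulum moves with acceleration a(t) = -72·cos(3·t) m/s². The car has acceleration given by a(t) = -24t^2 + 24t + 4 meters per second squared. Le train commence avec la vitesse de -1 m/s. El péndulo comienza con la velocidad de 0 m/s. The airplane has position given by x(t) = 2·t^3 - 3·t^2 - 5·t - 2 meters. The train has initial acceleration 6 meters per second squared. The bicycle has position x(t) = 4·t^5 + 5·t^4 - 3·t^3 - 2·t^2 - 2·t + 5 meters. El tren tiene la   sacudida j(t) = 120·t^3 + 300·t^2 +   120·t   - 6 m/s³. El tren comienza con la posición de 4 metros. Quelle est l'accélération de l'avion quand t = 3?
Nous devons dériver notre équation de la position x(t) = 2·t^3 - 3·t^2 - 5·t - 2 2 fois. En dérivant la position, nous obtenons la vitesse: v(t) = 6·t^2 - 6·t - 5. En dérivant la vitesse, nous obtenons l'accélération: a(t) = 12·t - 6. De l'équation de l'accélération a(t) = 12·t - 6, nous substituons t = 3 pour obtenir a = 30.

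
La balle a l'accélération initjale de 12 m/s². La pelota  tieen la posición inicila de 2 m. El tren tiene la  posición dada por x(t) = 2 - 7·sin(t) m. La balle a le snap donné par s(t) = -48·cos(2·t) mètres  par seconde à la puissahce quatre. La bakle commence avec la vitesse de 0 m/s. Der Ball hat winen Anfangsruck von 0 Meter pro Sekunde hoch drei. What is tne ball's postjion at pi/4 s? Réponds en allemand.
Um dies zu lösen, müssen wir 4 Integrale unserer Gleichung für den Snap s(t) = -48·cos(2·t) finden. Mit ∫s(t)dt und Anwendung von j(0) = 0, finden wir j(t) = -24·sin(2·t). Die Stammfunktion von dem Ruck ist die Beschleunigung. Mit a(0) = 12 erhalten wir a(t) = 12·cos(2·t). Die Stammfunktion von der Beschleunigung ist die Geschwindigkeit. Mit v(0) = 0 erhalten wir v(t) = 6·sin(2·t). Die Stammfunktion von der Geschwindigkeit, mit x(0) = 2, ergibt die Position: x(t) = 5 - 3·cos(2·t). Wir haben die Position x(t) = 5 - 3·cos(2·t). Durch Einsetzen von t = pi/4: x(pi/4) = 5.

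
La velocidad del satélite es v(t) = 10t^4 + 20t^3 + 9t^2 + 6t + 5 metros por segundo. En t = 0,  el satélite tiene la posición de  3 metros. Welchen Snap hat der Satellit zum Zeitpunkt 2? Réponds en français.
En partant de la vitesse v(t) = 10·t^4 + 20·t^3 + 9·t^2 + 6·t + 5, nous prenons 3 dérivées. La dérivée de la vitesse donne l'accélération: a(t) = 40·t^3 + 60·t^2 + 18·t + 6. En prenant d/dt de a(t), nous trouvons j(t) = 120·t^2 + 120·t + 18. La dérivée du jerk donne le snap: s(t) = 240·t + 120. Nous avons le snap s(t) = 240·t + 120. En substituant t = 2: s(2) = 600.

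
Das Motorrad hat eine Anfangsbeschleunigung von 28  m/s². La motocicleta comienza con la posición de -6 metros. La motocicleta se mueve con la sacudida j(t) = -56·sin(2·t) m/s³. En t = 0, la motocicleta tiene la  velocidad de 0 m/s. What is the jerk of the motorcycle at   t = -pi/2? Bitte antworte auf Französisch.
En utilisant j(t) = -56·sin(2·t) et en substituant t = -pi/2, nous trouvons j = 0.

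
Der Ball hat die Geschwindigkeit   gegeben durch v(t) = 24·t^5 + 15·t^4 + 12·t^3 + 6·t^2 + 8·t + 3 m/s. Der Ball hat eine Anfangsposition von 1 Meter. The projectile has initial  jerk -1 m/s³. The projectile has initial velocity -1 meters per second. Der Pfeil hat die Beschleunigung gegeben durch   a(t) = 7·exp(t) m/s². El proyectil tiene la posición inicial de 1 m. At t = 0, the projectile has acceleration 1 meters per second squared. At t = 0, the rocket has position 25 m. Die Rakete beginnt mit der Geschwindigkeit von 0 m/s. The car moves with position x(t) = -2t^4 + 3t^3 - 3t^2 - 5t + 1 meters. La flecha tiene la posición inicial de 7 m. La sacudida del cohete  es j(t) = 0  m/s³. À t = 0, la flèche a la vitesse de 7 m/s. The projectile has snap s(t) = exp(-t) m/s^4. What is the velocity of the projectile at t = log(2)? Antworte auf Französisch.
Nous devons trouver l'intégrale de notre équation du snap s(t) = exp(-t) 3 fois. En intégrant le snap et en utilisant la condition initiale j(0) = -1, nous obtenons j(t) = -exp(-t). En prenant ∫j(t)dt et en appliquant a(0) = 1, nous trouvons a(t) = exp(-t). En prenant ∫a(t)dt et en appliquant v(0) = -1, nous trouvons v(t) = -exp(-t). Nous avons la vitesse v(t) = -exp(-t). En substituant t = log(2): v(log(2)) = -1/2.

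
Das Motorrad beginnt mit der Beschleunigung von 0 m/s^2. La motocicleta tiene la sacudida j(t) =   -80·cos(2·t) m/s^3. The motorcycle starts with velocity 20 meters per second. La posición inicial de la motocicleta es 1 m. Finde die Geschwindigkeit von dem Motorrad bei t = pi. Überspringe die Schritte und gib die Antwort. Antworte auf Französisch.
La vitesse à t = pi est v = 20.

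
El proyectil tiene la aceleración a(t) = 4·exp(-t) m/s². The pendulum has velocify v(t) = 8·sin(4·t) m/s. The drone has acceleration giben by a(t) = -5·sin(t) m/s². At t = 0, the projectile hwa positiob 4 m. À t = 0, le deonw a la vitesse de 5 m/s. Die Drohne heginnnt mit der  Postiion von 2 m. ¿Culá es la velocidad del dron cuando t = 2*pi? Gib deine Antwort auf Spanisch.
Necesitamos integrar nuestra ecuación de la aceleración a(t) = -5·sin(t) 1 vez. Tomando ∫a(t)dt y aplicando v(0) = 5, encontramos v(t) = 5·cos(t). De la ecuación de la velocidad v(t) = 5·cos(t), sustituimos t = 2*pi para obtener v = 5.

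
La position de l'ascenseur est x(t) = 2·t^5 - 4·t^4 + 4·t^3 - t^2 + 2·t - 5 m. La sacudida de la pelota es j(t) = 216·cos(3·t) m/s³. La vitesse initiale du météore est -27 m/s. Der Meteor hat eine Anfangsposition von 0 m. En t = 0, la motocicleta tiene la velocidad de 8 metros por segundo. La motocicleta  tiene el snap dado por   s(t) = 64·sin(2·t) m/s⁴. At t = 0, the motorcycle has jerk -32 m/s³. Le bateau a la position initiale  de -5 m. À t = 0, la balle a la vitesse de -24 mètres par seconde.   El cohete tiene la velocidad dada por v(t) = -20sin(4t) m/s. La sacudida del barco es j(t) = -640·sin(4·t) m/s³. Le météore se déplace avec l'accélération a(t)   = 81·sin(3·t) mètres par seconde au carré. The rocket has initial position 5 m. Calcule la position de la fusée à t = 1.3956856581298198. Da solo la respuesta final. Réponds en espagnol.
La respuesta es 3.82278466754189.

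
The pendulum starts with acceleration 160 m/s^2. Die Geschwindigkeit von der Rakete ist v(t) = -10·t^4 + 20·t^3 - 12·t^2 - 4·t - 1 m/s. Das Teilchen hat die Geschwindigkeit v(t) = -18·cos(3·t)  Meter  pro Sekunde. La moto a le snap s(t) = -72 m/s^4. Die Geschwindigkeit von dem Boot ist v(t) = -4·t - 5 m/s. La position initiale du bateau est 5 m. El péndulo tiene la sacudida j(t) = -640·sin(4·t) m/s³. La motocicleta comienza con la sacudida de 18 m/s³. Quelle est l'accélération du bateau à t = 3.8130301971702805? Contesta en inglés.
Starting from velocity v(t) = -4·t - 5, we take 1 derivative. Differentiating velocity, we get acceleration: a(t) = -4. Using a(t) = -4 and substituting t = 3.8130301971702805, we find a = -4.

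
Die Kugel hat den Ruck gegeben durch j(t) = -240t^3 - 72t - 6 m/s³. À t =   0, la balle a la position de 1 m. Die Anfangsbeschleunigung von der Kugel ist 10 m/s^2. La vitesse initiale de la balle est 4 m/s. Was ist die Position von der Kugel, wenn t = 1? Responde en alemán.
Wir müssen unsere Gleichung für den Ruck j(t) = -240·t^3 - 72·t - 6 3-mal integrieren. Durch Integration von dem Ruck und Verwendung der Anfangsbedingung a(0) = 10, erhalten wir a(t) = -60·t^4 - 36·t^2 - 6·t + 10. Die Stammfunktion von der Beschleunigung ist die Geschwindigkeit. Mit v(0) = 4 erhalten wir v(t) = -12·t^5 - 12·t^3 - 3·t^2 + 10·t + 4. Durch Integration von der Geschwindigkeit und Verwendung der Anfangsbedingung x(0) = 1, erhalten wir x(t) = -2·t^6 - 3·t^4 - t^3 + 5·t^2 + 4·t + 1. Mit x(t) = -2·t^6 - 3·t^4 - t^3 + 5·t^2 + 4·t + 1 und Einsetzen von t = 1, finden wir x = 4.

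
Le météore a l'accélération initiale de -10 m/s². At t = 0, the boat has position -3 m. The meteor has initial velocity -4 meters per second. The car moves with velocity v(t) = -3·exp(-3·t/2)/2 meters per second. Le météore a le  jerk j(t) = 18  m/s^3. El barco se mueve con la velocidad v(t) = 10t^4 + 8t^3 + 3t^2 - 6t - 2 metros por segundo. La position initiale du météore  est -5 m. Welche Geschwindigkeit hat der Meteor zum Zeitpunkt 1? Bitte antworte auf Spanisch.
Para resolver esto, necesitamos tomar 2 antiderivadas de nuestra ecuación de la sacudida j(t) = 18. La integral de la sacudida es la aceleración. Usando a(0) = -10, obtenemos a(t) = 18·t - 10. Tomando ∫a(t)dt y aplicando v(0) = -4, encontramos v(t) = 9·t^2 - 10·t - 4. Tenemos la velocidad v(t) = 9·t^2 - 10·t - 4. Sustituyendo t = 1: v(1) = -5.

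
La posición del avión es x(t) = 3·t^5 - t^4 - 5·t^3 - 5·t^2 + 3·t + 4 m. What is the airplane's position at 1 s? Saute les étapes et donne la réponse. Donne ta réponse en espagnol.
La posición en t = 1 es x = -1.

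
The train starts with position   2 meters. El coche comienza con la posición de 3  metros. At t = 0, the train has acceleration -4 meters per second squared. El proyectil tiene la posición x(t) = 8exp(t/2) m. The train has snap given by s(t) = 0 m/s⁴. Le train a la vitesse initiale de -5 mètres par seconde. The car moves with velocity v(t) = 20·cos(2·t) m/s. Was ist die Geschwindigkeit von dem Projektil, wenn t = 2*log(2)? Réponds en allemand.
Wir müssen unsere Gleichung für die Position x(t) = 8·exp(t/2) 1-mal ableiten. Mit d/dt von x(t) finden wir v(t) = 4·exp(t/2). Wir haben die Geschwindigkeit v(t) = 4·exp(t/2). Durch Einsetzen von t = 2*log(2): v(2*log(2)) = 8.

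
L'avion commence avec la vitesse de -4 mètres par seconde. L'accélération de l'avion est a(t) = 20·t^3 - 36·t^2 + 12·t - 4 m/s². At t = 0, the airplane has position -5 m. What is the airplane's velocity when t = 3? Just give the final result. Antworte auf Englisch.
The velocity at t = 3 is v = 119.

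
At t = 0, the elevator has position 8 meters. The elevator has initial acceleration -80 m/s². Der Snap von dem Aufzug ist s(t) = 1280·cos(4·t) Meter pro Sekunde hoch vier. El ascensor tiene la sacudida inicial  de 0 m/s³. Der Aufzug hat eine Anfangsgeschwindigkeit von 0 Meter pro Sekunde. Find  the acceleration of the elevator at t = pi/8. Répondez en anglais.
To solve this, we need to take 2 antiderivatives of our snap equation s(t) = 1280·cos(4·t). The antiderivative of snap is jerk. Using j(0) = 0, we get j(t) = 320·sin(4·t). The antiderivative of jerk is acceleration. Using a(0) = -80, we get a(t) = -80·cos(4·t). From the given acceleration equation a(t) = -80·cos(4·t), we substitute t = pi/8 to get a = 0.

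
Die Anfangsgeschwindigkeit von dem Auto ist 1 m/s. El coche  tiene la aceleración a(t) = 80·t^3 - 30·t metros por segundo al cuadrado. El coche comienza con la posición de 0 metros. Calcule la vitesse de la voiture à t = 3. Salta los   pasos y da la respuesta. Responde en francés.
La vitesse à t = 3 est v = 1486.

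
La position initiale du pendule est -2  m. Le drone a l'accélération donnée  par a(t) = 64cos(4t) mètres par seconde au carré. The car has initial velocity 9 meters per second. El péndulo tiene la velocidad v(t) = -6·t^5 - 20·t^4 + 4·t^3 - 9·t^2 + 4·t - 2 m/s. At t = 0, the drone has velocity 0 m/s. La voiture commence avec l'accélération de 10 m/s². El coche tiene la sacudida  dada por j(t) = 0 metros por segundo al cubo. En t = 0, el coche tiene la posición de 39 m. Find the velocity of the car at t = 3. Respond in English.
To solve this, we need to take 2 antiderivatives of our jerk equation j(t) = 0. Integrating jerk and using the initial condition a(0) = 10, we get a(t) = 10. Finding the antiderivative of a(t) and using v(0) = 9: v(t) = 10·t + 9. From the given velocity equation v(t) = 10·t + 9, we substitute t = 3 to get v = 39.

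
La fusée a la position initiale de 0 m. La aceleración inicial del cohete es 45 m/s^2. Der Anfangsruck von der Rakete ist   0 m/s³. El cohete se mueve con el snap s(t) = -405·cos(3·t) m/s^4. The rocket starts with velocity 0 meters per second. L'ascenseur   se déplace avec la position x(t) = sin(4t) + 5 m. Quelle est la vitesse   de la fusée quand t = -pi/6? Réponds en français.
En partant du snap s(t) = -405·cos(3·t), nous prenons 3 intégrales. En prenant ∫s(t)dt et en appliquant j(0) = 0, nous trouvons j(t) = -135·sin(3·t). En prenant ∫j(t)dt et en appliquant a(0) = 45, nous trouvons a(t) = 45·cos(3·t). En intégrant l'accélération et en utilisant la condition initiale v(0) = 0, nous obtenons v(t) = 15·sin(3·t). Nous avons la vitesse v(t) = 15·sin(3·t). En substituant t = -pi/6: v(-pi/6) = -15.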